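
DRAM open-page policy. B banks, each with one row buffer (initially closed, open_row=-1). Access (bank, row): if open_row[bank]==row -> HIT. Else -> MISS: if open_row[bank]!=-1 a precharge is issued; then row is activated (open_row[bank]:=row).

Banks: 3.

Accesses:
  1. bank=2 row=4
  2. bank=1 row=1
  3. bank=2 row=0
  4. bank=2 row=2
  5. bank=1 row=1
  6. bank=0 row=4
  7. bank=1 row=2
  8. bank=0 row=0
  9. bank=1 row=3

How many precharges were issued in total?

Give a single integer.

Answer: 5

Derivation:
Acc 1: bank2 row4 -> MISS (open row4); precharges=0
Acc 2: bank1 row1 -> MISS (open row1); precharges=0
Acc 3: bank2 row0 -> MISS (open row0); precharges=1
Acc 4: bank2 row2 -> MISS (open row2); precharges=2
Acc 5: bank1 row1 -> HIT
Acc 6: bank0 row4 -> MISS (open row4); precharges=2
Acc 7: bank1 row2 -> MISS (open row2); precharges=3
Acc 8: bank0 row0 -> MISS (open row0); precharges=4
Acc 9: bank1 row3 -> MISS (open row3); precharges=5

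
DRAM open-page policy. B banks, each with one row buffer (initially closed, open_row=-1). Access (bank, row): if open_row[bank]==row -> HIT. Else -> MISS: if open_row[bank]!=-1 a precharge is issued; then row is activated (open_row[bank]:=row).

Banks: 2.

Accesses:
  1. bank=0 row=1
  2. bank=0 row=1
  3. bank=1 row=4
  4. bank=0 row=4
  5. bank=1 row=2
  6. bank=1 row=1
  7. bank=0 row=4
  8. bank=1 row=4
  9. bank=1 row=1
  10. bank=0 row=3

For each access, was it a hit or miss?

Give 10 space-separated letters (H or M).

Acc 1: bank0 row1 -> MISS (open row1); precharges=0
Acc 2: bank0 row1 -> HIT
Acc 3: bank1 row4 -> MISS (open row4); precharges=0
Acc 4: bank0 row4 -> MISS (open row4); precharges=1
Acc 5: bank1 row2 -> MISS (open row2); precharges=2
Acc 6: bank1 row1 -> MISS (open row1); precharges=3
Acc 7: bank0 row4 -> HIT
Acc 8: bank1 row4 -> MISS (open row4); precharges=4
Acc 9: bank1 row1 -> MISS (open row1); precharges=5
Acc 10: bank0 row3 -> MISS (open row3); precharges=6

Answer: M H M M M M H M M M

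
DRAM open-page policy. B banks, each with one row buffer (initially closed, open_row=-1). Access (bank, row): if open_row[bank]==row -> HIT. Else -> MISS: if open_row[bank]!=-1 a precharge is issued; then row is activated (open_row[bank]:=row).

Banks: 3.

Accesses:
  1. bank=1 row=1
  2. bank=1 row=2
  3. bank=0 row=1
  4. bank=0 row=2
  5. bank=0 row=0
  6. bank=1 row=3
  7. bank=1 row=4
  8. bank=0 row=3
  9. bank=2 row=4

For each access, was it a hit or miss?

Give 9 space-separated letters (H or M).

Answer: M M M M M M M M M

Derivation:
Acc 1: bank1 row1 -> MISS (open row1); precharges=0
Acc 2: bank1 row2 -> MISS (open row2); precharges=1
Acc 3: bank0 row1 -> MISS (open row1); precharges=1
Acc 4: bank0 row2 -> MISS (open row2); precharges=2
Acc 5: bank0 row0 -> MISS (open row0); precharges=3
Acc 6: bank1 row3 -> MISS (open row3); precharges=4
Acc 7: bank1 row4 -> MISS (open row4); precharges=5
Acc 8: bank0 row3 -> MISS (open row3); precharges=6
Acc 9: bank2 row4 -> MISS (open row4); precharges=6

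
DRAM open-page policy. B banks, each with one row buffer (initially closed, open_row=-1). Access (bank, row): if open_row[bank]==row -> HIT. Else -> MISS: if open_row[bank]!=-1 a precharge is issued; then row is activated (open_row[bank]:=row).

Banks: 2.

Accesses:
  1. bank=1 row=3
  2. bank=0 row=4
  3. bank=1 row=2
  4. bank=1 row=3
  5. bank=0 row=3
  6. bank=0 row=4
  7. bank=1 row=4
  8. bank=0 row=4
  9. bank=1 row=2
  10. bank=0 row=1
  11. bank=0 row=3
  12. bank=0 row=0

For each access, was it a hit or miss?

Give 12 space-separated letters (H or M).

Acc 1: bank1 row3 -> MISS (open row3); precharges=0
Acc 2: bank0 row4 -> MISS (open row4); precharges=0
Acc 3: bank1 row2 -> MISS (open row2); precharges=1
Acc 4: bank1 row3 -> MISS (open row3); precharges=2
Acc 5: bank0 row3 -> MISS (open row3); precharges=3
Acc 6: bank0 row4 -> MISS (open row4); precharges=4
Acc 7: bank1 row4 -> MISS (open row4); precharges=5
Acc 8: bank0 row4 -> HIT
Acc 9: bank1 row2 -> MISS (open row2); precharges=6
Acc 10: bank0 row1 -> MISS (open row1); precharges=7
Acc 11: bank0 row3 -> MISS (open row3); precharges=8
Acc 12: bank0 row0 -> MISS (open row0); precharges=9

Answer: M M M M M M M H M M M M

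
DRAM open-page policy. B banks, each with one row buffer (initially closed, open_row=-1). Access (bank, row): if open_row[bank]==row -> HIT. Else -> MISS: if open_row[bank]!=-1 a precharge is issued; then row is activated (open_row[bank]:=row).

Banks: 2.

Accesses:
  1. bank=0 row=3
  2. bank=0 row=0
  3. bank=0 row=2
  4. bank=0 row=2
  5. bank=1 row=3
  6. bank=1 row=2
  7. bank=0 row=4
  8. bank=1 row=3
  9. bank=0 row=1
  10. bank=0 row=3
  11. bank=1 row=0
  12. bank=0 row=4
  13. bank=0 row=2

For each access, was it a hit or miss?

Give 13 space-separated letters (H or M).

Acc 1: bank0 row3 -> MISS (open row3); precharges=0
Acc 2: bank0 row0 -> MISS (open row0); precharges=1
Acc 3: bank0 row2 -> MISS (open row2); precharges=2
Acc 4: bank0 row2 -> HIT
Acc 5: bank1 row3 -> MISS (open row3); precharges=2
Acc 6: bank1 row2 -> MISS (open row2); precharges=3
Acc 7: bank0 row4 -> MISS (open row4); precharges=4
Acc 8: bank1 row3 -> MISS (open row3); precharges=5
Acc 9: bank0 row1 -> MISS (open row1); precharges=6
Acc 10: bank0 row3 -> MISS (open row3); precharges=7
Acc 11: bank1 row0 -> MISS (open row0); precharges=8
Acc 12: bank0 row4 -> MISS (open row4); precharges=9
Acc 13: bank0 row2 -> MISS (open row2); precharges=10

Answer: M M M H M M M M M M M M M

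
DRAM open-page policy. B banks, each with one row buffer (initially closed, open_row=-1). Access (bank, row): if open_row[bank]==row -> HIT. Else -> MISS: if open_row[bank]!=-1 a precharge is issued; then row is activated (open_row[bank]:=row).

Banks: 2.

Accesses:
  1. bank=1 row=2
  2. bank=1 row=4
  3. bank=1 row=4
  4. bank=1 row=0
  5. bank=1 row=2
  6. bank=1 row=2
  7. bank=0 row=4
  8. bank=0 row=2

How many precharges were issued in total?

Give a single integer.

Acc 1: bank1 row2 -> MISS (open row2); precharges=0
Acc 2: bank1 row4 -> MISS (open row4); precharges=1
Acc 3: bank1 row4 -> HIT
Acc 4: bank1 row0 -> MISS (open row0); precharges=2
Acc 5: bank1 row2 -> MISS (open row2); precharges=3
Acc 6: bank1 row2 -> HIT
Acc 7: bank0 row4 -> MISS (open row4); precharges=3
Acc 8: bank0 row2 -> MISS (open row2); precharges=4

Answer: 4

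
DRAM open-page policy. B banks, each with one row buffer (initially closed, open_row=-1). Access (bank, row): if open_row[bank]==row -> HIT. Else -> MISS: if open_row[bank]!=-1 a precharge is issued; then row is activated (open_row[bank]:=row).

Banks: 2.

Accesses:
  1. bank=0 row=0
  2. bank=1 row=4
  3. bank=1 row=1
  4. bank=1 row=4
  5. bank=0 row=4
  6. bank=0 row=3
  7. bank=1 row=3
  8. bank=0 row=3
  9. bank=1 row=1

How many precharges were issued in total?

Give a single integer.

Answer: 6

Derivation:
Acc 1: bank0 row0 -> MISS (open row0); precharges=0
Acc 2: bank1 row4 -> MISS (open row4); precharges=0
Acc 3: bank1 row1 -> MISS (open row1); precharges=1
Acc 4: bank1 row4 -> MISS (open row4); precharges=2
Acc 5: bank0 row4 -> MISS (open row4); precharges=3
Acc 6: bank0 row3 -> MISS (open row3); precharges=4
Acc 7: bank1 row3 -> MISS (open row3); precharges=5
Acc 8: bank0 row3 -> HIT
Acc 9: bank1 row1 -> MISS (open row1); precharges=6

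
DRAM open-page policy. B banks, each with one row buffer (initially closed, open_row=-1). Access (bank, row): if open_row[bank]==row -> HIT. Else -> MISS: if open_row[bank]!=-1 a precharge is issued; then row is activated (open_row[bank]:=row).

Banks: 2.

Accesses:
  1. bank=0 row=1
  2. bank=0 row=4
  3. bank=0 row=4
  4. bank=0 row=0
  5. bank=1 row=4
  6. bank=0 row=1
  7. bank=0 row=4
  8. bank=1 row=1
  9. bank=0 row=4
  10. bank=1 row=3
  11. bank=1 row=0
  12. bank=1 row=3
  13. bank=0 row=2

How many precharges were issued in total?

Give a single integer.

Answer: 9

Derivation:
Acc 1: bank0 row1 -> MISS (open row1); precharges=0
Acc 2: bank0 row4 -> MISS (open row4); precharges=1
Acc 3: bank0 row4 -> HIT
Acc 4: bank0 row0 -> MISS (open row0); precharges=2
Acc 5: bank1 row4 -> MISS (open row4); precharges=2
Acc 6: bank0 row1 -> MISS (open row1); precharges=3
Acc 7: bank0 row4 -> MISS (open row4); precharges=4
Acc 8: bank1 row1 -> MISS (open row1); precharges=5
Acc 9: bank0 row4 -> HIT
Acc 10: bank1 row3 -> MISS (open row3); precharges=6
Acc 11: bank1 row0 -> MISS (open row0); precharges=7
Acc 12: bank1 row3 -> MISS (open row3); precharges=8
Acc 13: bank0 row2 -> MISS (open row2); precharges=9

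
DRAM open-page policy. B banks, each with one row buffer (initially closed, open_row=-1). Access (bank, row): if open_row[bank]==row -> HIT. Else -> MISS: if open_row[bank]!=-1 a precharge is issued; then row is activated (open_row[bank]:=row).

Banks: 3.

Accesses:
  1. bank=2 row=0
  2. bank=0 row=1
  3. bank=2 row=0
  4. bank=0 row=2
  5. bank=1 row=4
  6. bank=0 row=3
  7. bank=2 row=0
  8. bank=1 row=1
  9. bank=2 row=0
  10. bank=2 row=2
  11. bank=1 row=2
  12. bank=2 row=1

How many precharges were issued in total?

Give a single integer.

Answer: 6

Derivation:
Acc 1: bank2 row0 -> MISS (open row0); precharges=0
Acc 2: bank0 row1 -> MISS (open row1); precharges=0
Acc 3: bank2 row0 -> HIT
Acc 4: bank0 row2 -> MISS (open row2); precharges=1
Acc 5: bank1 row4 -> MISS (open row4); precharges=1
Acc 6: bank0 row3 -> MISS (open row3); precharges=2
Acc 7: bank2 row0 -> HIT
Acc 8: bank1 row1 -> MISS (open row1); precharges=3
Acc 9: bank2 row0 -> HIT
Acc 10: bank2 row2 -> MISS (open row2); precharges=4
Acc 11: bank1 row2 -> MISS (open row2); precharges=5
Acc 12: bank2 row1 -> MISS (open row1); precharges=6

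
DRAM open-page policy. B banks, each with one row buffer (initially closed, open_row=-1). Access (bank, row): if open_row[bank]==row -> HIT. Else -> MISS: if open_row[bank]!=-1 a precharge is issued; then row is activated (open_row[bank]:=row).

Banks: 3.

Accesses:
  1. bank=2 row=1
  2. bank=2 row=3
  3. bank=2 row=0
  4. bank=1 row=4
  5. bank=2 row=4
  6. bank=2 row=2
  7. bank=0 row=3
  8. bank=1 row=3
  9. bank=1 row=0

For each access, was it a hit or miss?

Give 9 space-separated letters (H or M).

Acc 1: bank2 row1 -> MISS (open row1); precharges=0
Acc 2: bank2 row3 -> MISS (open row3); precharges=1
Acc 3: bank2 row0 -> MISS (open row0); precharges=2
Acc 4: bank1 row4 -> MISS (open row4); precharges=2
Acc 5: bank2 row4 -> MISS (open row4); precharges=3
Acc 6: bank2 row2 -> MISS (open row2); precharges=4
Acc 7: bank0 row3 -> MISS (open row3); precharges=4
Acc 8: bank1 row3 -> MISS (open row3); precharges=5
Acc 9: bank1 row0 -> MISS (open row0); precharges=6

Answer: M M M M M M M M M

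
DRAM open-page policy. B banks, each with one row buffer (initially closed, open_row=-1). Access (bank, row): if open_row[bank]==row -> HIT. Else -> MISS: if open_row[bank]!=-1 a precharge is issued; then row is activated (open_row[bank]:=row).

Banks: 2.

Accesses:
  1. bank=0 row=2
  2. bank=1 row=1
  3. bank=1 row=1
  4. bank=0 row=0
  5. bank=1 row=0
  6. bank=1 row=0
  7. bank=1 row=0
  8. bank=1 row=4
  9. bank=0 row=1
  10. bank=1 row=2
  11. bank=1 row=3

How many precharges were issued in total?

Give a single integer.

Acc 1: bank0 row2 -> MISS (open row2); precharges=0
Acc 2: bank1 row1 -> MISS (open row1); precharges=0
Acc 3: bank1 row1 -> HIT
Acc 4: bank0 row0 -> MISS (open row0); precharges=1
Acc 5: bank1 row0 -> MISS (open row0); precharges=2
Acc 6: bank1 row0 -> HIT
Acc 7: bank1 row0 -> HIT
Acc 8: bank1 row4 -> MISS (open row4); precharges=3
Acc 9: bank0 row1 -> MISS (open row1); precharges=4
Acc 10: bank1 row2 -> MISS (open row2); precharges=5
Acc 11: bank1 row3 -> MISS (open row3); precharges=6

Answer: 6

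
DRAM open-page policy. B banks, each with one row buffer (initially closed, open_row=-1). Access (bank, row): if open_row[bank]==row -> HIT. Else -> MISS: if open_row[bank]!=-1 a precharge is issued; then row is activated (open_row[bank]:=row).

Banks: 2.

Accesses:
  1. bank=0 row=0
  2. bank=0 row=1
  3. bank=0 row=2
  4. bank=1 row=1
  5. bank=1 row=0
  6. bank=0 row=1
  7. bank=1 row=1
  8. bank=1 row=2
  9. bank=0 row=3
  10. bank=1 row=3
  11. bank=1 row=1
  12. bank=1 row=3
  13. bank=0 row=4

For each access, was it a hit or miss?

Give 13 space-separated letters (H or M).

Answer: M M M M M M M M M M M M M

Derivation:
Acc 1: bank0 row0 -> MISS (open row0); precharges=0
Acc 2: bank0 row1 -> MISS (open row1); precharges=1
Acc 3: bank0 row2 -> MISS (open row2); precharges=2
Acc 4: bank1 row1 -> MISS (open row1); precharges=2
Acc 5: bank1 row0 -> MISS (open row0); precharges=3
Acc 6: bank0 row1 -> MISS (open row1); precharges=4
Acc 7: bank1 row1 -> MISS (open row1); precharges=5
Acc 8: bank1 row2 -> MISS (open row2); precharges=6
Acc 9: bank0 row3 -> MISS (open row3); precharges=7
Acc 10: bank1 row3 -> MISS (open row3); precharges=8
Acc 11: bank1 row1 -> MISS (open row1); precharges=9
Acc 12: bank1 row3 -> MISS (open row3); precharges=10
Acc 13: bank0 row4 -> MISS (open row4); precharges=11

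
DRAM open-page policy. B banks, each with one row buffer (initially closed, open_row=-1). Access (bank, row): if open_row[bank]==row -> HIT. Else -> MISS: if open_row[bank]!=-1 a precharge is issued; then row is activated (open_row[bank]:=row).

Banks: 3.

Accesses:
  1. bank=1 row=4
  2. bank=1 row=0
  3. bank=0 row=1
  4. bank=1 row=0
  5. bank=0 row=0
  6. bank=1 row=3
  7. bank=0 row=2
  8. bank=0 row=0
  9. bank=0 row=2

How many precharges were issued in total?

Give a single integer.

Acc 1: bank1 row4 -> MISS (open row4); precharges=0
Acc 2: bank1 row0 -> MISS (open row0); precharges=1
Acc 3: bank0 row1 -> MISS (open row1); precharges=1
Acc 4: bank1 row0 -> HIT
Acc 5: bank0 row0 -> MISS (open row0); precharges=2
Acc 6: bank1 row3 -> MISS (open row3); precharges=3
Acc 7: bank0 row2 -> MISS (open row2); precharges=4
Acc 8: bank0 row0 -> MISS (open row0); precharges=5
Acc 9: bank0 row2 -> MISS (open row2); precharges=6

Answer: 6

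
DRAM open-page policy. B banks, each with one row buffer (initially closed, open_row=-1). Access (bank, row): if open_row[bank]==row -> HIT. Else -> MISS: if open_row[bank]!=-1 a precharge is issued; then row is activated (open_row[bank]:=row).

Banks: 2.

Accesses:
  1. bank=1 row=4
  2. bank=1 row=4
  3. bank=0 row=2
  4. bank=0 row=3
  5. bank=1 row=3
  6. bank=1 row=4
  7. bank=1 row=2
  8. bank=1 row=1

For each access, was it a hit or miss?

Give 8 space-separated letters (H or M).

Answer: M H M M M M M M

Derivation:
Acc 1: bank1 row4 -> MISS (open row4); precharges=0
Acc 2: bank1 row4 -> HIT
Acc 3: bank0 row2 -> MISS (open row2); precharges=0
Acc 4: bank0 row3 -> MISS (open row3); precharges=1
Acc 5: bank1 row3 -> MISS (open row3); precharges=2
Acc 6: bank1 row4 -> MISS (open row4); precharges=3
Acc 7: bank1 row2 -> MISS (open row2); precharges=4
Acc 8: bank1 row1 -> MISS (open row1); precharges=5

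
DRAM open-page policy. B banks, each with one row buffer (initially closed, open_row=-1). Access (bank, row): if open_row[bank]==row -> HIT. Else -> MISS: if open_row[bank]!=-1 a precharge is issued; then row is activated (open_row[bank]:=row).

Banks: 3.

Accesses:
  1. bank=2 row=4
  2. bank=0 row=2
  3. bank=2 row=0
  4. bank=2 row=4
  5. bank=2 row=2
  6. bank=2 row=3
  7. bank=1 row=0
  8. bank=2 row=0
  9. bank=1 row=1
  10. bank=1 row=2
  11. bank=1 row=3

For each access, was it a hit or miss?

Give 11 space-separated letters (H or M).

Acc 1: bank2 row4 -> MISS (open row4); precharges=0
Acc 2: bank0 row2 -> MISS (open row2); precharges=0
Acc 3: bank2 row0 -> MISS (open row0); precharges=1
Acc 4: bank2 row4 -> MISS (open row4); precharges=2
Acc 5: bank2 row2 -> MISS (open row2); precharges=3
Acc 6: bank2 row3 -> MISS (open row3); precharges=4
Acc 7: bank1 row0 -> MISS (open row0); precharges=4
Acc 8: bank2 row0 -> MISS (open row0); precharges=5
Acc 9: bank1 row1 -> MISS (open row1); precharges=6
Acc 10: bank1 row2 -> MISS (open row2); precharges=7
Acc 11: bank1 row3 -> MISS (open row3); precharges=8

Answer: M M M M M M M M M M M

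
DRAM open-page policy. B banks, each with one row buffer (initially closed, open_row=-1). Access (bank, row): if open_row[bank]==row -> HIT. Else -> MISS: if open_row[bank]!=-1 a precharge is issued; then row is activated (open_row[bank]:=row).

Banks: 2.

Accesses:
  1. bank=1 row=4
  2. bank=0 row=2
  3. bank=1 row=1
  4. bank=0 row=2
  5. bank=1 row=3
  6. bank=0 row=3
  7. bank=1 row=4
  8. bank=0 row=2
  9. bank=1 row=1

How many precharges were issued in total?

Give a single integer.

Acc 1: bank1 row4 -> MISS (open row4); precharges=0
Acc 2: bank0 row2 -> MISS (open row2); precharges=0
Acc 3: bank1 row1 -> MISS (open row1); precharges=1
Acc 4: bank0 row2 -> HIT
Acc 5: bank1 row3 -> MISS (open row3); precharges=2
Acc 6: bank0 row3 -> MISS (open row3); precharges=3
Acc 7: bank1 row4 -> MISS (open row4); precharges=4
Acc 8: bank0 row2 -> MISS (open row2); precharges=5
Acc 9: bank1 row1 -> MISS (open row1); precharges=6

Answer: 6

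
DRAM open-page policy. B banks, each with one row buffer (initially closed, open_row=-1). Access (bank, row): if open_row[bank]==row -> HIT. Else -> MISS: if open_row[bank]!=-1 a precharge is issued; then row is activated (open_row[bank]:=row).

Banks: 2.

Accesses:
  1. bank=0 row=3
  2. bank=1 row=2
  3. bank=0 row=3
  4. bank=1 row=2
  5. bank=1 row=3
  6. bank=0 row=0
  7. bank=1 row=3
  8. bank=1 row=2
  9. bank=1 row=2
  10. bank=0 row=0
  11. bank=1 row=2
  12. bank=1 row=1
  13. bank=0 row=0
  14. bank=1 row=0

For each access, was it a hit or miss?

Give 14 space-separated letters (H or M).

Acc 1: bank0 row3 -> MISS (open row3); precharges=0
Acc 2: bank1 row2 -> MISS (open row2); precharges=0
Acc 3: bank0 row3 -> HIT
Acc 4: bank1 row2 -> HIT
Acc 5: bank1 row3 -> MISS (open row3); precharges=1
Acc 6: bank0 row0 -> MISS (open row0); precharges=2
Acc 7: bank1 row3 -> HIT
Acc 8: bank1 row2 -> MISS (open row2); precharges=3
Acc 9: bank1 row2 -> HIT
Acc 10: bank0 row0 -> HIT
Acc 11: bank1 row2 -> HIT
Acc 12: bank1 row1 -> MISS (open row1); precharges=4
Acc 13: bank0 row0 -> HIT
Acc 14: bank1 row0 -> MISS (open row0); precharges=5

Answer: M M H H M M H M H H H M H M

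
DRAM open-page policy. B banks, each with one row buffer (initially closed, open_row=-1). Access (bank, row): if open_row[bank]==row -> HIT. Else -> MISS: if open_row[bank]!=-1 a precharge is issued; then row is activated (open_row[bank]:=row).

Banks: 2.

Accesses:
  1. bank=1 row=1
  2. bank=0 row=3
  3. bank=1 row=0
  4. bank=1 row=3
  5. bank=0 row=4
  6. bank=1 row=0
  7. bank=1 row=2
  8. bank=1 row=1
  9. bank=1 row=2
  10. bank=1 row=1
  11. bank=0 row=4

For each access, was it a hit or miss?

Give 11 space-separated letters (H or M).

Acc 1: bank1 row1 -> MISS (open row1); precharges=0
Acc 2: bank0 row3 -> MISS (open row3); precharges=0
Acc 3: bank1 row0 -> MISS (open row0); precharges=1
Acc 4: bank1 row3 -> MISS (open row3); precharges=2
Acc 5: bank0 row4 -> MISS (open row4); precharges=3
Acc 6: bank1 row0 -> MISS (open row0); precharges=4
Acc 7: bank1 row2 -> MISS (open row2); precharges=5
Acc 8: bank1 row1 -> MISS (open row1); precharges=6
Acc 9: bank1 row2 -> MISS (open row2); precharges=7
Acc 10: bank1 row1 -> MISS (open row1); precharges=8
Acc 11: bank0 row4 -> HIT

Answer: M M M M M M M M M M H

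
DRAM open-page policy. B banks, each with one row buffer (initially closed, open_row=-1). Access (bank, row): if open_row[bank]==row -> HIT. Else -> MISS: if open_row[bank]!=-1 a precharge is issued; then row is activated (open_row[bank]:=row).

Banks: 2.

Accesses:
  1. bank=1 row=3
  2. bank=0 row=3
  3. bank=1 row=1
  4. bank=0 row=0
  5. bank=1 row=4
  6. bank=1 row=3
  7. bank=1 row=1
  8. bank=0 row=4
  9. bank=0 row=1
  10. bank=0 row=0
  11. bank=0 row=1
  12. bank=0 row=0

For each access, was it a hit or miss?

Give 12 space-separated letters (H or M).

Acc 1: bank1 row3 -> MISS (open row3); precharges=0
Acc 2: bank0 row3 -> MISS (open row3); precharges=0
Acc 3: bank1 row1 -> MISS (open row1); precharges=1
Acc 4: bank0 row0 -> MISS (open row0); precharges=2
Acc 5: bank1 row4 -> MISS (open row4); precharges=3
Acc 6: bank1 row3 -> MISS (open row3); precharges=4
Acc 7: bank1 row1 -> MISS (open row1); precharges=5
Acc 8: bank0 row4 -> MISS (open row4); precharges=6
Acc 9: bank0 row1 -> MISS (open row1); precharges=7
Acc 10: bank0 row0 -> MISS (open row0); precharges=8
Acc 11: bank0 row1 -> MISS (open row1); precharges=9
Acc 12: bank0 row0 -> MISS (open row0); precharges=10

Answer: M M M M M M M M M M M M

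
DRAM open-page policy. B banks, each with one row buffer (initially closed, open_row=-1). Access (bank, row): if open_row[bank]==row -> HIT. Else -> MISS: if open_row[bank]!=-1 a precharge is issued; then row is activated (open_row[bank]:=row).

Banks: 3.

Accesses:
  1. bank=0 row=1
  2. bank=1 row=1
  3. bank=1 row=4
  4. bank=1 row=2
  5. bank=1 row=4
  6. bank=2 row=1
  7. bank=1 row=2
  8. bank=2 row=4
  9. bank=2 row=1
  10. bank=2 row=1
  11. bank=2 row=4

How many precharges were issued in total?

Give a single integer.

Answer: 7

Derivation:
Acc 1: bank0 row1 -> MISS (open row1); precharges=0
Acc 2: bank1 row1 -> MISS (open row1); precharges=0
Acc 3: bank1 row4 -> MISS (open row4); precharges=1
Acc 4: bank1 row2 -> MISS (open row2); precharges=2
Acc 5: bank1 row4 -> MISS (open row4); precharges=3
Acc 6: bank2 row1 -> MISS (open row1); precharges=3
Acc 7: bank1 row2 -> MISS (open row2); precharges=4
Acc 8: bank2 row4 -> MISS (open row4); precharges=5
Acc 9: bank2 row1 -> MISS (open row1); precharges=6
Acc 10: bank2 row1 -> HIT
Acc 11: bank2 row4 -> MISS (open row4); precharges=7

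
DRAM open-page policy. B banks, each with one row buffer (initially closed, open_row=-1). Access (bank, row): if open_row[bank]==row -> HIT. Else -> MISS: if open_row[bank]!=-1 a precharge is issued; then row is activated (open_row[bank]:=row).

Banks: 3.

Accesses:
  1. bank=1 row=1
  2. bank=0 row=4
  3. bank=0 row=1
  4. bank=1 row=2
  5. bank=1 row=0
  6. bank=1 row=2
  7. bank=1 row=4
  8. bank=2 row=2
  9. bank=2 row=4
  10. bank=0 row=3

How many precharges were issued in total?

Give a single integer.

Acc 1: bank1 row1 -> MISS (open row1); precharges=0
Acc 2: bank0 row4 -> MISS (open row4); precharges=0
Acc 3: bank0 row1 -> MISS (open row1); precharges=1
Acc 4: bank1 row2 -> MISS (open row2); precharges=2
Acc 5: bank1 row0 -> MISS (open row0); precharges=3
Acc 6: bank1 row2 -> MISS (open row2); precharges=4
Acc 7: bank1 row4 -> MISS (open row4); precharges=5
Acc 8: bank2 row2 -> MISS (open row2); precharges=5
Acc 9: bank2 row4 -> MISS (open row4); precharges=6
Acc 10: bank0 row3 -> MISS (open row3); precharges=7

Answer: 7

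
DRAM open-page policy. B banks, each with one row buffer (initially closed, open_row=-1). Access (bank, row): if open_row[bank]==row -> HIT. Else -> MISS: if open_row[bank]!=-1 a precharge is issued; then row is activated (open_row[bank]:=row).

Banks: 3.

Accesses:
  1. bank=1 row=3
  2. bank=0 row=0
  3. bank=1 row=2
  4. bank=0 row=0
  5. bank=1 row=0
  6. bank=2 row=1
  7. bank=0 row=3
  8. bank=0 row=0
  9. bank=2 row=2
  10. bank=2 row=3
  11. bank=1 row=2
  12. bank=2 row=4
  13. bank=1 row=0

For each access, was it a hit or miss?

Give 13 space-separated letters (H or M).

Acc 1: bank1 row3 -> MISS (open row3); precharges=0
Acc 2: bank0 row0 -> MISS (open row0); precharges=0
Acc 3: bank1 row2 -> MISS (open row2); precharges=1
Acc 4: bank0 row0 -> HIT
Acc 5: bank1 row0 -> MISS (open row0); precharges=2
Acc 6: bank2 row1 -> MISS (open row1); precharges=2
Acc 7: bank0 row3 -> MISS (open row3); precharges=3
Acc 8: bank0 row0 -> MISS (open row0); precharges=4
Acc 9: bank2 row2 -> MISS (open row2); precharges=5
Acc 10: bank2 row3 -> MISS (open row3); precharges=6
Acc 11: bank1 row2 -> MISS (open row2); precharges=7
Acc 12: bank2 row4 -> MISS (open row4); precharges=8
Acc 13: bank1 row0 -> MISS (open row0); precharges=9

Answer: M M M H M M M M M M M M M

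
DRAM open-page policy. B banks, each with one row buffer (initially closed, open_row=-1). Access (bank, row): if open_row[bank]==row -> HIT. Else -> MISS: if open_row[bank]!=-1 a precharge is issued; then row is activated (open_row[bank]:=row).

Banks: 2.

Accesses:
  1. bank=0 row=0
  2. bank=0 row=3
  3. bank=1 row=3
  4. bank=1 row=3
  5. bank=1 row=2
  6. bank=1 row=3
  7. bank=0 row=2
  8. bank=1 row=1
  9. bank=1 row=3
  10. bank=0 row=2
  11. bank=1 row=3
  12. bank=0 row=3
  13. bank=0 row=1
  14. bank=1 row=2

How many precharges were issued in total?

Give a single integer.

Acc 1: bank0 row0 -> MISS (open row0); precharges=0
Acc 2: bank0 row3 -> MISS (open row3); precharges=1
Acc 3: bank1 row3 -> MISS (open row3); precharges=1
Acc 4: bank1 row3 -> HIT
Acc 5: bank1 row2 -> MISS (open row2); precharges=2
Acc 6: bank1 row3 -> MISS (open row3); precharges=3
Acc 7: bank0 row2 -> MISS (open row2); precharges=4
Acc 8: bank1 row1 -> MISS (open row1); precharges=5
Acc 9: bank1 row3 -> MISS (open row3); precharges=6
Acc 10: bank0 row2 -> HIT
Acc 11: bank1 row3 -> HIT
Acc 12: bank0 row3 -> MISS (open row3); precharges=7
Acc 13: bank0 row1 -> MISS (open row1); precharges=8
Acc 14: bank1 row2 -> MISS (open row2); precharges=9

Answer: 9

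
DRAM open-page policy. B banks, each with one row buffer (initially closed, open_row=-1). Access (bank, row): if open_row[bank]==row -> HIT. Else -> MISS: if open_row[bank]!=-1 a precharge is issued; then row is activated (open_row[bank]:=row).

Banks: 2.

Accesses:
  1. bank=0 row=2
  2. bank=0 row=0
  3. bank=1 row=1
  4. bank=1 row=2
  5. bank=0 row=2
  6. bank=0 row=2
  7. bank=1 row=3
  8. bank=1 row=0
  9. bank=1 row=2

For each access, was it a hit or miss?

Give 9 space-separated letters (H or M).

Answer: M M M M M H M M M

Derivation:
Acc 1: bank0 row2 -> MISS (open row2); precharges=0
Acc 2: bank0 row0 -> MISS (open row0); precharges=1
Acc 3: bank1 row1 -> MISS (open row1); precharges=1
Acc 4: bank1 row2 -> MISS (open row2); precharges=2
Acc 5: bank0 row2 -> MISS (open row2); precharges=3
Acc 6: bank0 row2 -> HIT
Acc 7: bank1 row3 -> MISS (open row3); precharges=4
Acc 8: bank1 row0 -> MISS (open row0); precharges=5
Acc 9: bank1 row2 -> MISS (open row2); precharges=6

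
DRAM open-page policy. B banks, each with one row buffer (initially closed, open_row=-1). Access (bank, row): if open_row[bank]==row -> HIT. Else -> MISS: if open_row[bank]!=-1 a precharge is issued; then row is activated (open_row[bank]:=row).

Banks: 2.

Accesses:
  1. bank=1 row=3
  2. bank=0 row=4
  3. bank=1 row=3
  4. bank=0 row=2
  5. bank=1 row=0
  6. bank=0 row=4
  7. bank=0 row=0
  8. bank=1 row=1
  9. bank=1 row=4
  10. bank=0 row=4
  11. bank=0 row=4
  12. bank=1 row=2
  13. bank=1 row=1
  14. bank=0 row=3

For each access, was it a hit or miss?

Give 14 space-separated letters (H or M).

Answer: M M H M M M M M M M H M M M

Derivation:
Acc 1: bank1 row3 -> MISS (open row3); precharges=0
Acc 2: bank0 row4 -> MISS (open row4); precharges=0
Acc 3: bank1 row3 -> HIT
Acc 4: bank0 row2 -> MISS (open row2); precharges=1
Acc 5: bank1 row0 -> MISS (open row0); precharges=2
Acc 6: bank0 row4 -> MISS (open row4); precharges=3
Acc 7: bank0 row0 -> MISS (open row0); precharges=4
Acc 8: bank1 row1 -> MISS (open row1); precharges=5
Acc 9: bank1 row4 -> MISS (open row4); precharges=6
Acc 10: bank0 row4 -> MISS (open row4); precharges=7
Acc 11: bank0 row4 -> HIT
Acc 12: bank1 row2 -> MISS (open row2); precharges=8
Acc 13: bank1 row1 -> MISS (open row1); precharges=9
Acc 14: bank0 row3 -> MISS (open row3); precharges=10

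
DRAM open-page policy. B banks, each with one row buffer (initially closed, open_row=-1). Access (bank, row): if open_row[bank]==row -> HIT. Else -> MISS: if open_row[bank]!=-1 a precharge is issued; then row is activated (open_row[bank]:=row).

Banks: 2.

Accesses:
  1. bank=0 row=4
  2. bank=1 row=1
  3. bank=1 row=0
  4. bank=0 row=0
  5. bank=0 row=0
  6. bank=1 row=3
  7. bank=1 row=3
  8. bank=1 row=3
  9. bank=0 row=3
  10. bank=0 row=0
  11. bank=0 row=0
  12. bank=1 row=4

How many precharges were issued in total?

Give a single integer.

Acc 1: bank0 row4 -> MISS (open row4); precharges=0
Acc 2: bank1 row1 -> MISS (open row1); precharges=0
Acc 3: bank1 row0 -> MISS (open row0); precharges=1
Acc 4: bank0 row0 -> MISS (open row0); precharges=2
Acc 5: bank0 row0 -> HIT
Acc 6: bank1 row3 -> MISS (open row3); precharges=3
Acc 7: bank1 row3 -> HIT
Acc 8: bank1 row3 -> HIT
Acc 9: bank0 row3 -> MISS (open row3); precharges=4
Acc 10: bank0 row0 -> MISS (open row0); precharges=5
Acc 11: bank0 row0 -> HIT
Acc 12: bank1 row4 -> MISS (open row4); precharges=6

Answer: 6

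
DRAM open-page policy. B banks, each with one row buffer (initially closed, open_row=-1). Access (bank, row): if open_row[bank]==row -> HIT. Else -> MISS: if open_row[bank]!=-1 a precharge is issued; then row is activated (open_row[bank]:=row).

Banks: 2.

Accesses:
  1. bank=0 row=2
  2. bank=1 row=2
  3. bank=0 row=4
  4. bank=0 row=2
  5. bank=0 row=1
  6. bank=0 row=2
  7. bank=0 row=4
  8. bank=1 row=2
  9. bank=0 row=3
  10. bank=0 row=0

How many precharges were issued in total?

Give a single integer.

Answer: 7

Derivation:
Acc 1: bank0 row2 -> MISS (open row2); precharges=0
Acc 2: bank1 row2 -> MISS (open row2); precharges=0
Acc 3: bank0 row4 -> MISS (open row4); precharges=1
Acc 4: bank0 row2 -> MISS (open row2); precharges=2
Acc 5: bank0 row1 -> MISS (open row1); precharges=3
Acc 6: bank0 row2 -> MISS (open row2); precharges=4
Acc 7: bank0 row4 -> MISS (open row4); precharges=5
Acc 8: bank1 row2 -> HIT
Acc 9: bank0 row3 -> MISS (open row3); precharges=6
Acc 10: bank0 row0 -> MISS (open row0); precharges=7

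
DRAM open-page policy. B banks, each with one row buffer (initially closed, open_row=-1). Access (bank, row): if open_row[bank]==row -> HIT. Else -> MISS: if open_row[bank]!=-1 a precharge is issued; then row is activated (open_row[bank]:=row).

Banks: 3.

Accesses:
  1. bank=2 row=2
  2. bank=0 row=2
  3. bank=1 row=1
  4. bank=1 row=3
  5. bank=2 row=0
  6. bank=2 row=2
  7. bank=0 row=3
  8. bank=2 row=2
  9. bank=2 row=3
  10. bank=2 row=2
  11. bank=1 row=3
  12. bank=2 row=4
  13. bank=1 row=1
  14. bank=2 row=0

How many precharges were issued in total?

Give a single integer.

Answer: 9

Derivation:
Acc 1: bank2 row2 -> MISS (open row2); precharges=0
Acc 2: bank0 row2 -> MISS (open row2); precharges=0
Acc 3: bank1 row1 -> MISS (open row1); precharges=0
Acc 4: bank1 row3 -> MISS (open row3); precharges=1
Acc 5: bank2 row0 -> MISS (open row0); precharges=2
Acc 6: bank2 row2 -> MISS (open row2); precharges=3
Acc 7: bank0 row3 -> MISS (open row3); precharges=4
Acc 8: bank2 row2 -> HIT
Acc 9: bank2 row3 -> MISS (open row3); precharges=5
Acc 10: bank2 row2 -> MISS (open row2); precharges=6
Acc 11: bank1 row3 -> HIT
Acc 12: bank2 row4 -> MISS (open row4); precharges=7
Acc 13: bank1 row1 -> MISS (open row1); precharges=8
Acc 14: bank2 row0 -> MISS (open row0); precharges=9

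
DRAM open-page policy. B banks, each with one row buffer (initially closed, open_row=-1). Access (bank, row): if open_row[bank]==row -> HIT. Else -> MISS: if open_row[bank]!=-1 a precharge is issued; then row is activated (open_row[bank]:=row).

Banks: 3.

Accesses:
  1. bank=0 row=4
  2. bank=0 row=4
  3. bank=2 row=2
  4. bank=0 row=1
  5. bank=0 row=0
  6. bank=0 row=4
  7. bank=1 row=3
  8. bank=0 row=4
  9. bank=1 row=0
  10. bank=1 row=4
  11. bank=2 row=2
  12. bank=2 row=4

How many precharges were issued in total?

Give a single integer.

Acc 1: bank0 row4 -> MISS (open row4); precharges=0
Acc 2: bank0 row4 -> HIT
Acc 3: bank2 row2 -> MISS (open row2); precharges=0
Acc 4: bank0 row1 -> MISS (open row1); precharges=1
Acc 5: bank0 row0 -> MISS (open row0); precharges=2
Acc 6: bank0 row4 -> MISS (open row4); precharges=3
Acc 7: bank1 row3 -> MISS (open row3); precharges=3
Acc 8: bank0 row4 -> HIT
Acc 9: bank1 row0 -> MISS (open row0); precharges=4
Acc 10: bank1 row4 -> MISS (open row4); precharges=5
Acc 11: bank2 row2 -> HIT
Acc 12: bank2 row4 -> MISS (open row4); precharges=6

Answer: 6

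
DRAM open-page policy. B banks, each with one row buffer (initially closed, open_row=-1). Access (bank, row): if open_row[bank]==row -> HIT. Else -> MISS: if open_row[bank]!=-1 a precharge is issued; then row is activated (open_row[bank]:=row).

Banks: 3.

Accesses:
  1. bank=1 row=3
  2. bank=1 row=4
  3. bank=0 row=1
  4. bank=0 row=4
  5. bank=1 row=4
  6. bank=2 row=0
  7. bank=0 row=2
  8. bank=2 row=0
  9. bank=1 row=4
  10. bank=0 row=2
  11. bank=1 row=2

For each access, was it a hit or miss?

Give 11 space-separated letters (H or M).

Answer: M M M M H M M H H H M

Derivation:
Acc 1: bank1 row3 -> MISS (open row3); precharges=0
Acc 2: bank1 row4 -> MISS (open row4); precharges=1
Acc 3: bank0 row1 -> MISS (open row1); precharges=1
Acc 4: bank0 row4 -> MISS (open row4); precharges=2
Acc 5: bank1 row4 -> HIT
Acc 6: bank2 row0 -> MISS (open row0); precharges=2
Acc 7: bank0 row2 -> MISS (open row2); precharges=3
Acc 8: bank2 row0 -> HIT
Acc 9: bank1 row4 -> HIT
Acc 10: bank0 row2 -> HIT
Acc 11: bank1 row2 -> MISS (open row2); precharges=4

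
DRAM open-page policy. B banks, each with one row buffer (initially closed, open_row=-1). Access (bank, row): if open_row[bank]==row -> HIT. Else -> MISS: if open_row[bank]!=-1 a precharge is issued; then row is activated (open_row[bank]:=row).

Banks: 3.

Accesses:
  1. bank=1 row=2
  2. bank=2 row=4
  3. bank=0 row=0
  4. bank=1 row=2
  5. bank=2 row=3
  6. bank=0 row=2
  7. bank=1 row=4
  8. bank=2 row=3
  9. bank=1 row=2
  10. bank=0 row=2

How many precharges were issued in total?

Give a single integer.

Answer: 4

Derivation:
Acc 1: bank1 row2 -> MISS (open row2); precharges=0
Acc 2: bank2 row4 -> MISS (open row4); precharges=0
Acc 3: bank0 row0 -> MISS (open row0); precharges=0
Acc 4: bank1 row2 -> HIT
Acc 5: bank2 row3 -> MISS (open row3); precharges=1
Acc 6: bank0 row2 -> MISS (open row2); precharges=2
Acc 7: bank1 row4 -> MISS (open row4); precharges=3
Acc 8: bank2 row3 -> HIT
Acc 9: bank1 row2 -> MISS (open row2); precharges=4
Acc 10: bank0 row2 -> HIT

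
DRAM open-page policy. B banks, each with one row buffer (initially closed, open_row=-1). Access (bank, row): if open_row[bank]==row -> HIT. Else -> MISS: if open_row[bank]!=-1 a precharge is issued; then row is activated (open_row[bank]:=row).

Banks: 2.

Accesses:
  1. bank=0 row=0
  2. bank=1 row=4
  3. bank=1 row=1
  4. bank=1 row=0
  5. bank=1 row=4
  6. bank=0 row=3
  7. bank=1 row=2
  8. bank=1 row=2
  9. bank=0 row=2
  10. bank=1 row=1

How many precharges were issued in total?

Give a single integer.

Acc 1: bank0 row0 -> MISS (open row0); precharges=0
Acc 2: bank1 row4 -> MISS (open row4); precharges=0
Acc 3: bank1 row1 -> MISS (open row1); precharges=1
Acc 4: bank1 row0 -> MISS (open row0); precharges=2
Acc 5: bank1 row4 -> MISS (open row4); precharges=3
Acc 6: bank0 row3 -> MISS (open row3); precharges=4
Acc 7: bank1 row2 -> MISS (open row2); precharges=5
Acc 8: bank1 row2 -> HIT
Acc 9: bank0 row2 -> MISS (open row2); precharges=6
Acc 10: bank1 row1 -> MISS (open row1); precharges=7

Answer: 7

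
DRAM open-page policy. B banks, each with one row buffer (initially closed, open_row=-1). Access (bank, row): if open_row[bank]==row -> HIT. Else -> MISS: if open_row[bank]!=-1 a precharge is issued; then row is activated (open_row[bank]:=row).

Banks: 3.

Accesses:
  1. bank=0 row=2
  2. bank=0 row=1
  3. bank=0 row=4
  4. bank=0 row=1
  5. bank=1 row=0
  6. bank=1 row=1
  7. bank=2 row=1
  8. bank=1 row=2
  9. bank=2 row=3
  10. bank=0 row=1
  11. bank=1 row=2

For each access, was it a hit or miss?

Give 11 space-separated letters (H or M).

Answer: M M M M M M M M M H H

Derivation:
Acc 1: bank0 row2 -> MISS (open row2); precharges=0
Acc 2: bank0 row1 -> MISS (open row1); precharges=1
Acc 3: bank0 row4 -> MISS (open row4); precharges=2
Acc 4: bank0 row1 -> MISS (open row1); precharges=3
Acc 5: bank1 row0 -> MISS (open row0); precharges=3
Acc 6: bank1 row1 -> MISS (open row1); precharges=4
Acc 7: bank2 row1 -> MISS (open row1); precharges=4
Acc 8: bank1 row2 -> MISS (open row2); precharges=5
Acc 9: bank2 row3 -> MISS (open row3); precharges=6
Acc 10: bank0 row1 -> HIT
Acc 11: bank1 row2 -> HIT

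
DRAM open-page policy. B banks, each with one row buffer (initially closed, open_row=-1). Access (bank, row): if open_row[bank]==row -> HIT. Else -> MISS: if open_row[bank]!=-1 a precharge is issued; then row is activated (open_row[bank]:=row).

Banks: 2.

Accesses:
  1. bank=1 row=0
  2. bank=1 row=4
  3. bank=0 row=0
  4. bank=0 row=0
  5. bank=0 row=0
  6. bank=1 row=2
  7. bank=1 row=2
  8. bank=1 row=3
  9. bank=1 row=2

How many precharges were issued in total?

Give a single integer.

Answer: 4

Derivation:
Acc 1: bank1 row0 -> MISS (open row0); precharges=0
Acc 2: bank1 row4 -> MISS (open row4); precharges=1
Acc 3: bank0 row0 -> MISS (open row0); precharges=1
Acc 4: bank0 row0 -> HIT
Acc 5: bank0 row0 -> HIT
Acc 6: bank1 row2 -> MISS (open row2); precharges=2
Acc 7: bank1 row2 -> HIT
Acc 8: bank1 row3 -> MISS (open row3); precharges=3
Acc 9: bank1 row2 -> MISS (open row2); precharges=4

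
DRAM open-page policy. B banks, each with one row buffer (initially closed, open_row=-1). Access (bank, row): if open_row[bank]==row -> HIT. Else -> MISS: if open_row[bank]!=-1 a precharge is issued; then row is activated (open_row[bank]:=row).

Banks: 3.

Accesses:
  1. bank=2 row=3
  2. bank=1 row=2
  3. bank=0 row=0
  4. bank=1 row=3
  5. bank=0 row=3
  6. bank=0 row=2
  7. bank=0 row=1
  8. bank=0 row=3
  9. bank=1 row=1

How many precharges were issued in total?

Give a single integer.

Acc 1: bank2 row3 -> MISS (open row3); precharges=0
Acc 2: bank1 row2 -> MISS (open row2); precharges=0
Acc 3: bank0 row0 -> MISS (open row0); precharges=0
Acc 4: bank1 row3 -> MISS (open row3); precharges=1
Acc 5: bank0 row3 -> MISS (open row3); precharges=2
Acc 6: bank0 row2 -> MISS (open row2); precharges=3
Acc 7: bank0 row1 -> MISS (open row1); precharges=4
Acc 8: bank0 row3 -> MISS (open row3); precharges=5
Acc 9: bank1 row1 -> MISS (open row1); precharges=6

Answer: 6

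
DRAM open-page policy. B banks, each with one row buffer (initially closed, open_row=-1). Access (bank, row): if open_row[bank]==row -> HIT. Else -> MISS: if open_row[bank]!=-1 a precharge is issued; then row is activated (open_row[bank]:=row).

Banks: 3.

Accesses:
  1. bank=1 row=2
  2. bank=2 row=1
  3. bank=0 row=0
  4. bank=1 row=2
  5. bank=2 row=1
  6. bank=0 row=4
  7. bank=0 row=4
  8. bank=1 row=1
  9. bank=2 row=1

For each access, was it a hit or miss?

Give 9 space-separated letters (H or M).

Acc 1: bank1 row2 -> MISS (open row2); precharges=0
Acc 2: bank2 row1 -> MISS (open row1); precharges=0
Acc 3: bank0 row0 -> MISS (open row0); precharges=0
Acc 4: bank1 row2 -> HIT
Acc 5: bank2 row1 -> HIT
Acc 6: bank0 row4 -> MISS (open row4); precharges=1
Acc 7: bank0 row4 -> HIT
Acc 8: bank1 row1 -> MISS (open row1); precharges=2
Acc 9: bank2 row1 -> HIT

Answer: M M M H H M H M H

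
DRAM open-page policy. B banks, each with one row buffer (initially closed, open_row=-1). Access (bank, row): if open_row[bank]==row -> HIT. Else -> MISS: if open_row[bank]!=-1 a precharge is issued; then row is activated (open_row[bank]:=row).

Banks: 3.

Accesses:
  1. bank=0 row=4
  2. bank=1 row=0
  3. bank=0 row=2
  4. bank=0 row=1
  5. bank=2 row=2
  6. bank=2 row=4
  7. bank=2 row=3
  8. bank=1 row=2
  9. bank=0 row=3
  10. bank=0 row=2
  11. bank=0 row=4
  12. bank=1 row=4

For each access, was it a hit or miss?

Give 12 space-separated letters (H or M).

Acc 1: bank0 row4 -> MISS (open row4); precharges=0
Acc 2: bank1 row0 -> MISS (open row0); precharges=0
Acc 3: bank0 row2 -> MISS (open row2); precharges=1
Acc 4: bank0 row1 -> MISS (open row1); precharges=2
Acc 5: bank2 row2 -> MISS (open row2); precharges=2
Acc 6: bank2 row4 -> MISS (open row4); precharges=3
Acc 7: bank2 row3 -> MISS (open row3); precharges=4
Acc 8: bank1 row2 -> MISS (open row2); precharges=5
Acc 9: bank0 row3 -> MISS (open row3); precharges=6
Acc 10: bank0 row2 -> MISS (open row2); precharges=7
Acc 11: bank0 row4 -> MISS (open row4); precharges=8
Acc 12: bank1 row4 -> MISS (open row4); precharges=9

Answer: M M M M M M M M M M M M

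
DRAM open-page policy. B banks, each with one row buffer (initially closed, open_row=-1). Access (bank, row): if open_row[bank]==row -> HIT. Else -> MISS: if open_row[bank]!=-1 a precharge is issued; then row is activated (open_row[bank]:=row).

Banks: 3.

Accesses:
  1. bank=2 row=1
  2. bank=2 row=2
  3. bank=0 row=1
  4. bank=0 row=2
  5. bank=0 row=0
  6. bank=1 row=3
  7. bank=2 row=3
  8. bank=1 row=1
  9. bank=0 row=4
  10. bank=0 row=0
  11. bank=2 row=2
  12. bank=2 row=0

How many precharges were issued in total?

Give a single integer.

Answer: 9

Derivation:
Acc 1: bank2 row1 -> MISS (open row1); precharges=0
Acc 2: bank2 row2 -> MISS (open row2); precharges=1
Acc 3: bank0 row1 -> MISS (open row1); precharges=1
Acc 4: bank0 row2 -> MISS (open row2); precharges=2
Acc 5: bank0 row0 -> MISS (open row0); precharges=3
Acc 6: bank1 row3 -> MISS (open row3); precharges=3
Acc 7: bank2 row3 -> MISS (open row3); precharges=4
Acc 8: bank1 row1 -> MISS (open row1); precharges=5
Acc 9: bank0 row4 -> MISS (open row4); precharges=6
Acc 10: bank0 row0 -> MISS (open row0); precharges=7
Acc 11: bank2 row2 -> MISS (open row2); precharges=8
Acc 12: bank2 row0 -> MISS (open row0); precharges=9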